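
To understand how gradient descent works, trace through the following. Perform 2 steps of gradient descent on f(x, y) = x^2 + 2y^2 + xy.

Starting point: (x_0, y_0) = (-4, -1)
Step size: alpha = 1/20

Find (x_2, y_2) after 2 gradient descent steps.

f(x,y) = x^2 + 2y^2 + xy
grad_x = 2x + 1y, grad_y = 4y + 1x
Step 1: grad = (-9, -8), (-71/20, -3/5)
Step 2: grad = (-77/10, -119/20), (-633/200, -121/400)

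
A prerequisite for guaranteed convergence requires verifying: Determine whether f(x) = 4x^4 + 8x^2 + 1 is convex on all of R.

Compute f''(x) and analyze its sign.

f(x) = 4x^4 + 8x^2 + 1
f'(x) = 16x^3 + 16x
f''(x) = 48x^2 + 16
f''(x) = 48x^2 + 16 >= 16 > 0 for all x
Therefore, f is convex on R.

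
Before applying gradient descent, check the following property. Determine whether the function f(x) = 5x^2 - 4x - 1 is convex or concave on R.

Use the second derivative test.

f(x) = 5x^2 - 4x - 1
f'(x) = 10x - 4
f''(x) = 10
Since f''(x) = 10 > 0 for all x, f is convex on R.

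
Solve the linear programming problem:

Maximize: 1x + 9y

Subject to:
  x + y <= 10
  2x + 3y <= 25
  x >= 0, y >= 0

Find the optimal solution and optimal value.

Feasible vertices: (0, 0), (0, 25/3), (5, 5), (10, 0)
Objective 1x + 9y at each:
  (0, 0): 0
  (0, 25/3): 75
  (5, 5): 50
  (10, 0): 10
Maximum is 75 at (0, 25/3).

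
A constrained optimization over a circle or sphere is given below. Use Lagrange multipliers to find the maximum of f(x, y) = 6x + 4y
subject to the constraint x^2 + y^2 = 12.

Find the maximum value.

Set up Lagrange conditions: grad f = lambda * grad g
  6 = 2*lambda*x
  4 = 2*lambda*y
From these: x/y = 6/4, so x = 6t, y = 4t for some t.
Substitute into constraint: (6t)^2 + (4t)^2 = 12
  t^2 * 52 = 12
  t = sqrt(12/52)
Maximum = 6*x + 4*y = (6^2 + 4^2)*t = 52 * sqrt(12/52) = sqrt(624)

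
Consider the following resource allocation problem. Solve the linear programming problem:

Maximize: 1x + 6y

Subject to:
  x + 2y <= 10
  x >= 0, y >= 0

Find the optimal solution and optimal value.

The feasible region has vertices at [(0, 0), (10, 0), (0, 5)].
Checking objective 1x + 6y at each vertex:
  (0, 0): 1*0 + 6*0 = 0
  (10, 0): 1*10 + 6*0 = 10
  (0, 5): 1*0 + 6*5 = 30
Maximum is 30 at (0, 5).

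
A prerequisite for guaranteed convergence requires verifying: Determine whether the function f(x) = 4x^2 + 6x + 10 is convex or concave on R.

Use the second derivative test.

f(x) = 4x^2 + 6x + 10
f'(x) = 8x + 6
f''(x) = 8
Since f''(x) = 8 > 0 for all x, f is convex on R.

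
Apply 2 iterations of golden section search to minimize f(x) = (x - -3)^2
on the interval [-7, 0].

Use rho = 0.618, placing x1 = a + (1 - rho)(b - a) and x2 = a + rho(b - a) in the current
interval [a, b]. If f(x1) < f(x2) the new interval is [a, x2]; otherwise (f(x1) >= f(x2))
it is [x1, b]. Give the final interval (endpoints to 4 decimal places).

Golden section search for min of f(x) = (x - -3)^2 on [-7, 0].
Each step: x1 = a + (1 - rho)(b - a), x2 = a + rho(b - a); if f(x1) < f(x2) keep [a, x2], otherwise keep [x1, b].
Step 1: [-7.0000, 0.0000], x1=-4.3260 (f=1.7583), x2=-2.6740 (f=0.1063); f(x1) > f(x2) => keep [-4.3260, 0.0000]
Step 2: [-4.3260, 0.0000], x1=-2.6735 (f=0.1066), x2=-1.6525 (f=1.8157); f(x1) < f(x2) => keep [-4.3260, -1.6525]
Final interval: [-4.3260, -1.6525]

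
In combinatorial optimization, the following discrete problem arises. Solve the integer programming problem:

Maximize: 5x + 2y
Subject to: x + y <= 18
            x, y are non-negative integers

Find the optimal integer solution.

Objective: 5x + 2y, constraint: x + y <= 18
Coefficient of x is 5 >= coefficient of y is 2, so allocate the entire budget to x.
Optimal: x = 18, y = 0, value = 90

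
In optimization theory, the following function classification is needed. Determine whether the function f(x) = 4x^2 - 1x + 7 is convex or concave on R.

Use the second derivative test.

f(x) = 4x^2 - 1x + 7
f'(x) = 8x - 1
f''(x) = 8
Since f''(x) = 8 > 0 for all x, f is convex on R.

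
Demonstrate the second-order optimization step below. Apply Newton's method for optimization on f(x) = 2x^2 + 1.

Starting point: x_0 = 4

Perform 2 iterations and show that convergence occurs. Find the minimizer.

f(x) = 2x^2 + 1, f'(x) = 4x + (0), f''(x) = 4
Step 1: f'(4) = 16, x_1 = 4 - 16/4 = 0
Step 2: f'(0) = 0, x_2 = 0 (converged)
Newton's method converges in 1 step for quadratics.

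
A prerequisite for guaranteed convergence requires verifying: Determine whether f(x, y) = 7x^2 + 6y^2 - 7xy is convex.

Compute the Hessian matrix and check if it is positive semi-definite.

f(x,y) = 7x^2 + 6y^2 - 7xy
Hessian H = [[14, -7], [-7, 12]]
trace(H) = 26, det(H) = 119
Eigenvalues: (26 +/- sqrt(200)) / 2 = 20.07, 5.929
Since both eigenvalues > 0, f is convex.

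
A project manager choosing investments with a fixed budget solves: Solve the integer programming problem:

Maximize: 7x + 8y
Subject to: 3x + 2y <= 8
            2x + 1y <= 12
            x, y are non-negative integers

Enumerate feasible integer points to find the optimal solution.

Constraint 1: 3x + 2y <= 8
Constraint 2: 2x + 1y <= 12
Feasible x range (need y >= 0): 0 <= x <= min(8/3, 12/2) => x in {0, ..., 2}.
Enumerate feasible integer points row by row (the coefficient of y is 8 > 0, so for each x the largest feasible y gives the best value):
  x = 0: y <= min((8 - 3*0)/2, (12 - 2*0)/1) => y in {0, ..., 4}; best 7*0 + 8*4 = 32
  x = 1: y <= min((8 - 3*1)/2, (12 - 2*1)/1) => y in {0, ..., 2}; best 7*1 + 8*2 = 23
  x = 2: y <= min((8 - 3*2)/2, (12 - 2*2)/1) => y in {0, ..., 1}; best 7*2 + 8*1 = 22
The maximum 7x + 8y = 32 is achieved at x = 0, y = 4.
Check: 3*0 + 2*4 = 8 <= 8 and 2*0 + 1*4 = 4 <= 12.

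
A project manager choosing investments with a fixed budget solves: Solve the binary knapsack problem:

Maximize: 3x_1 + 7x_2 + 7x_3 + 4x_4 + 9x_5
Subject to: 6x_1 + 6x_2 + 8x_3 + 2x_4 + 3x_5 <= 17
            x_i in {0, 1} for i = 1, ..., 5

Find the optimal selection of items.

Items: item 1 (v=3, w=6), item 2 (v=7, w=6), item 3 (v=7, w=8), item 4 (v=4, w=2), item 5 (v=9, w=3)
Capacity: 17
Checking all 32 subsets (w = total weight, v = total value):
  {}: w = 0, v = 0
  {1}: w = 6, v = 3
  {2}: w = 6, v = 7
  {3}: w = 8, v = 7
  {4}: w = 2, v = 4
  {5}: w = 3, v = 9
  {1, 2}: w = 12, v = 10
  {1, 3}: w = 14, v = 10
  {1, 4}: w = 8, v = 7
  {1, 5}: w = 9, v = 12
  {2, 3}: w = 14, v = 14
  {2, 4}: w = 8, v = 11
  {2, 5}: w = 9, v = 16
  {3, 4}: w = 10, v = 11
  {3, 5}: w = 11, v = 16
  {4, 5}: w = 5, v = 13
  {1, 2, 3}: w = 20 > 17, infeasible
  {1, 2, 4}: w = 14, v = 14
  {1, 2, 5}: w = 15, v = 19
  {1, 3, 4}: w = 16, v = 14
  {1, 3, 5}: w = 17, v = 19
  {1, 4, 5}: w = 11, v = 16
  {2, 3, 4}: w = 16, v = 18
  {2, 3, 5}: w = 17, v = 23
  {2, 4, 5}: w = 11, v = 20
  {3, 4, 5}: w = 13, v = 20
  {1, 2, 3, 4}: w = 22 > 17, infeasible
  {1, 2, 3, 5}: w = 23 > 17, infeasible
  {1, 2, 4, 5}: w = 17, v = 23
  {1, 3, 4, 5}: w = 19 > 17, infeasible
  {2, 3, 4, 5}: w = 19 > 17, infeasible
  {1, 2, 3, 4, 5}: w = 25 > 17, infeasible
Best feasible subset: items [2, 3, 5]
(The same value 23 is also attained by {1, 2, 4, 5}.)
Total weight: 17 <= 17, total value: 23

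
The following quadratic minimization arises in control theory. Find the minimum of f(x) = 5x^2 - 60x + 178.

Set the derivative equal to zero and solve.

f(x) = 5x^2 - 60x + 178
f'(x) = 10x + (-60) = 0
x = 60/10 = 6
f(6) = -2
Since f''(x) = 10 > 0, this is a minimum.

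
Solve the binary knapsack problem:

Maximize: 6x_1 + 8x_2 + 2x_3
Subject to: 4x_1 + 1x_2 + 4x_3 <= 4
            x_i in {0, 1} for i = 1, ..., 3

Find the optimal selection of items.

Items: item 1 (v=6, w=4), item 2 (v=8, w=1), item 3 (v=2, w=4)
Capacity: 4
Checking all 8 subsets (w = total weight, v = total value):
  {}: w = 0, v = 0
  {1}: w = 4, v = 6
  {2}: w = 1, v = 8
  {3}: w = 4, v = 2
  {1, 2}: w = 5 > 4, infeasible
  {1, 3}: w = 8 > 4, infeasible
  {2, 3}: w = 5 > 4, infeasible
  {1, 2, 3}: w = 9 > 4, infeasible
Best feasible subset: items [2]
Total weight: 1 <= 4, total value: 8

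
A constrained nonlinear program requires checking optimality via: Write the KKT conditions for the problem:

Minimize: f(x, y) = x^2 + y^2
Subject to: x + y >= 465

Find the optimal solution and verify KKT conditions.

KKT conditions for min x^2 + y^2 s.t. x + y >= 465:
Stationarity: 2x = mu, 2y = mu
So x = y = mu/2.
Complementary slackness: mu*(x + y - 465) = 0
Primal feasibility: x + y >= 465; dual feasibility: mu >= 0
If mu = 0 then x = y = 0, but 0 + 0 < 465 is infeasible, so the constraint is active.
Constraint active: x + y = 2*(mu/2) = 465 => mu = 465
x = y = 465/2, f = 216225/2
Verify: stationarity 2*(465/2) = 465 = mu; primal 465/2 + 465/2 = 465 >= 465; dual mu = 465 >= 0; complementary slackness 465*(465 - 465) = 0. All KKT conditions hold.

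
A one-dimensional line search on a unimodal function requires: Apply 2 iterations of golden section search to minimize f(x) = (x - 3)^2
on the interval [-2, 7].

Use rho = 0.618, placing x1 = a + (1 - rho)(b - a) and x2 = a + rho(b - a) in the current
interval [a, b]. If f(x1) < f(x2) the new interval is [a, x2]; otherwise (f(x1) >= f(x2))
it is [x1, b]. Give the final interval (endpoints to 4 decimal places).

Golden section search for min of f(x) = (x - 3)^2 on [-2, 7].
Each step: x1 = a + (1 - rho)(b - a), x2 = a + rho(b - a); if f(x1) < f(x2) keep [a, x2], otherwise keep [x1, b].
Step 1: [-2.0000, 7.0000], x1=1.4380 (f=2.4398), x2=3.5620 (f=0.3158); f(x1) > f(x2) => keep [1.4380, 7.0000]
Step 2: [1.4380, 7.0000], x1=3.5627 (f=0.3166), x2=4.8753 (f=3.5168); f(x1) < f(x2) => keep [1.4380, 4.8753]
Final interval: [1.4380, 4.8753]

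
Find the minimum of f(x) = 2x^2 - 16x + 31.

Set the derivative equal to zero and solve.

f(x) = 2x^2 - 16x + 31
f'(x) = 4x + (-16) = 0
x = 16/4 = 4
f(4) = -1
Since f''(x) = 4 > 0, this is a minimum.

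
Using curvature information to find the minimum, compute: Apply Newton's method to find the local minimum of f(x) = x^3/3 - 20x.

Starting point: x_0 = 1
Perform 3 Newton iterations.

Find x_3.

f(x) = x^3/3 - 20x
f'(x) = x^2 - 20, f''(x) = 2x
Newton update: x_{n+1} = x_n - (x_n^2 - 20)/(2*x_n)
Step 1: x_0 = 1, f'=-19, f''=2, x_1 = 21/2
Step 2: x_1 = 21/2, f'=361/4, f''=21, x_2 = 521/84
Step 3: x_2 = 521/84, f'=130321/7056, f''=521/42, x_3 = 412561/87528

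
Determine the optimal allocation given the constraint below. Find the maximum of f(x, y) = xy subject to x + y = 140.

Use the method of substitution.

Substitute y = 140 - x into f(x,y) = xy:
g(x) = x(140 - x) = 140x - x^2
g'(x) = 140 - 2x = 0  =>  x = 70
y = 140 - 70 = 70
Maximum value = 70 * 70 = 4900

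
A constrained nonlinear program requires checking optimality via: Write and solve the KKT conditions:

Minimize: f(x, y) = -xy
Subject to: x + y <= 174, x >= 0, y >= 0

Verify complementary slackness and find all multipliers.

Problem: min -xy s.t. x + y <= 174 (multiplier lambda), x >= 0 (mu_x), y >= 0 (mu_y)
KKT stationarity: -y + lambda - mu_x = 0, -x + lambda - mu_y = 0, with lambda, mu_x, mu_y >= 0
Complementary slackness: lambda*(x + y - 174) = 0, mu_x*x = 0, mu_y*y = 0
If lambda = 0: y = -mu_x <= 0 and x = -mu_y <= 0 force x = y = 0 with f = 0; but x = y = 87 is feasible with f = -7569 < 0, so this is not the minimum. Hence lambda > 0 and x + y = 174.
Try x > 0, y > 0 (so mu_x = mu_y = 0): y = lambda, x = lambda => x = y = lambda
x + y = 174 => 2*lambda = 174 => lambda = 87
x* = y* = 87 > 0, consistent with mu_x = mu_y = 0.
(Any feasible point with x = 0 or y = 0 has f = 0 > -7569, so the minimum is not on those boundaries.)
min(-xy) = -7569 (i.e. max xy = 7569)
Multipliers: lambda = 87, mu_x = 0, mu_y = 0
Complementary slackness: lambda*(x + y - 174) = 87*(87 + 87 - 174) = 0, mu_x*x = 0*87 = 0, mu_y*y = 0*87 = 0. Satisfied.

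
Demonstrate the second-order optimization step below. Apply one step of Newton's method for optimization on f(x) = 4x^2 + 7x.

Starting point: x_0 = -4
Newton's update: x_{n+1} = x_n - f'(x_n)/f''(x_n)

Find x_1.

f(x) = 4x^2 + 7x
f'(x) = 8x + (7), f''(x) = 8
Newton step: x_1 = x_0 - f'(x_0)/f''(x_0)
f'(-4) = -25
x_1 = -4 - -25/8 = -7/8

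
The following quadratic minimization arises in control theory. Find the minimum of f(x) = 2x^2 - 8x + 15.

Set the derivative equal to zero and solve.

f(x) = 2x^2 - 8x + 15
f'(x) = 4x + (-8) = 0
x = 8/4 = 2
f(2) = 7
Since f''(x) = 4 > 0, this is a minimum.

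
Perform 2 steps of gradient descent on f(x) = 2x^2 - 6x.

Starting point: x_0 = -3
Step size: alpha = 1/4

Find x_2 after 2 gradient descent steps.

f(x) = 2x^2 - 6x, f'(x) = 4x + (-6)
Step 1: f'(-3) = -18, x_1 = -3 - 1/4 * -18 = 3/2
Step 2: f'(3/2) = 0, x_2 = 3/2 - 1/4 * 0 = 3/2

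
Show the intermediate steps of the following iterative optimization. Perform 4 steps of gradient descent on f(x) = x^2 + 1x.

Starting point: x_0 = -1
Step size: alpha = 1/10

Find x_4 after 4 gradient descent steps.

f(x) = x^2 + 1x, f'(x) = 2x + (1)
Step 1: f'(-1) = -1, x_1 = -1 - 1/10 * -1 = -9/10
Step 2: f'(-9/10) = -4/5, x_2 = -9/10 - 1/10 * -4/5 = -41/50
Step 3: f'(-41/50) = -16/25, x_3 = -41/50 - 1/10 * -16/25 = -189/250
Step 4: f'(-189/250) = -64/125, x_4 = -189/250 - 1/10 * -64/125 = -881/1250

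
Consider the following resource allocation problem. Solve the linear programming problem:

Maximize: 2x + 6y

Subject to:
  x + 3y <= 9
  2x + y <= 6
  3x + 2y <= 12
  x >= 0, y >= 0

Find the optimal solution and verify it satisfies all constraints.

Feasible vertices: (0, 0), (0, 3), (9/5, 12/5), (3, 0)
Objective 2x + 6y at each vertex:
  (0, 0): 0
  (0, 3): 18
  (9/5, 12/5): 18
  (3, 0): 6
Maximum is 18 at (0, 3).
Verify constraints at (x, y) = (0, 3):
  1*0 + 3*3 = 9 <= 9 (active)
  2*0 + 1*3 = 3 <= 6
  3*0 + 2*3 = 6 <= 12
  x = 0 >= 0, y = 3 >= 0. All constraints satisfied.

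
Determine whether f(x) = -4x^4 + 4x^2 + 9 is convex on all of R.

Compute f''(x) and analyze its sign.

f(x) = -4x^4 + 4x^2 + 9
f'(x) = -16x^3 + 8x
f''(x) = -48x^2 + 8
f''(x) = -48x^2 + 8 -> -inf as |x| -> inf
Therefore, f is not globally convex on R.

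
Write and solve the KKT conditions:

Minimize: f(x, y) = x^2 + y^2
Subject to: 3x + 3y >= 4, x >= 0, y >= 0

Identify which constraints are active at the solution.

KKT conditions for min x^2 + y^2 s.t. 3x + 3y >= 4, x >= 0, y >= 0:
Stationarity: 2x = mu*3 + mu_x, 2y = mu*3 + mu_y, with mu, mu_x, mu_y >= 0
Complementary slackness: mu*(3x + 3y - 4) = 0, mu_x*x = 0, mu_y*y = 0
(0, 0) is infeasible (3*0 + 3*0 < 4), so if mu = 0 stationarity would force x = mu_x/2 >= 0, y = mu_y/2 >= 0 with mu_x*x = mu_y*y = 0, i.e. x = y = 0: contradiction. Hence mu > 0 and 3x + 3y = 4 is active.
Try x > 0, y > 0 (so mu_x = mu_y = 0): x = 3*mu/2, y = 3*mu/2
Substitute: 3*(3*mu/2) + 3*(3*mu/2) = 4
  mu*18/2 = 4 => mu = 4/9
x* = 2/3 > 0, y* = 2/3 > 0, consistent with mu_x = mu_y = 0.
f is convex and the constraints are linear, so this KKT point is the global minimum.
f* = 8/9
Active constraints: 3x + 3y >= 4 (holds with equality, mu = 4/9 > 0); x >= 0 and y >= 0 are inactive (mu_x = mu_y = 0).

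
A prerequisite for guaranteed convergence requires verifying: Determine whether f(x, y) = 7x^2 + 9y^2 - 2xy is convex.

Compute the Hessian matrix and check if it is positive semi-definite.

f(x,y) = 7x^2 + 9y^2 - 2xy
Hessian H = [[14, -2], [-2, 18]]
trace(H) = 32, det(H) = 248
Eigenvalues: (32 +/- sqrt(32)) / 2 = 18.83, 13.17
Since both eigenvalues > 0, f is convex.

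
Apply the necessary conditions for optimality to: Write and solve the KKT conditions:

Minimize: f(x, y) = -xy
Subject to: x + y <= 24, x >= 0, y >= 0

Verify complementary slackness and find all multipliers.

Problem: min -xy s.t. x + y <= 24 (multiplier lambda), x >= 0 (mu_x), y >= 0 (mu_y)
KKT stationarity: -y + lambda - mu_x = 0, -x + lambda - mu_y = 0, with lambda, mu_x, mu_y >= 0
Complementary slackness: lambda*(x + y - 24) = 0, mu_x*x = 0, mu_y*y = 0
If lambda = 0: y = -mu_x <= 0 and x = -mu_y <= 0 force x = y = 0 with f = 0; but x = y = 12 is feasible with f = -144 < 0, so this is not the minimum. Hence lambda > 0 and x + y = 24.
Try x > 0, y > 0 (so mu_x = mu_y = 0): y = lambda, x = lambda => x = y = lambda
x + y = 24 => 2*lambda = 24 => lambda = 12
x* = y* = 12 > 0, consistent with mu_x = mu_y = 0.
(Any feasible point with x = 0 or y = 0 has f = 0 > -144, so the minimum is not on those boundaries.)
min(-xy) = -144 (i.e. max xy = 144)
Multipliers: lambda = 12, mu_x = 0, mu_y = 0
Complementary slackness: lambda*(x + y - 24) = 12*(12 + 12 - 24) = 0, mu_x*x = 0*12 = 0, mu_y*y = 0*12 = 0. Satisfied.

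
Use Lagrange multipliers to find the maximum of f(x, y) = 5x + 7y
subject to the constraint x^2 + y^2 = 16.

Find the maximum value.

Set up Lagrange conditions: grad f = lambda * grad g
  5 = 2*lambda*x
  7 = 2*lambda*y
From these: x/y = 5/7, so x = 5t, y = 7t for some t.
Substitute into constraint: (5t)^2 + (7t)^2 = 16
  t^2 * 74 = 16
  t = sqrt(16/74)
Maximum = 5*x + 7*y = (5^2 + 7^2)*t = 74 * sqrt(16/74) = sqrt(1184)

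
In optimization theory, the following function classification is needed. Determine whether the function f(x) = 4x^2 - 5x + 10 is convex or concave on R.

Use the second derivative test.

f(x) = 4x^2 - 5x + 10
f'(x) = 8x - 5
f''(x) = 8
Since f''(x) = 8 > 0 for all x, f is convex on R.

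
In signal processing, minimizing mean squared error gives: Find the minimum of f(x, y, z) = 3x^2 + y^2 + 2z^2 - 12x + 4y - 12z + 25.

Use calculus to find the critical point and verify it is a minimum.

f(x,y,z) = 3x^2 + y^2 + 2z^2 - 12x + 4y - 12z + 25
df/dx = 6x + (-12) = 0 => x = 2
df/dy = 2y + (4) = 0 => y = -2
df/dz = 4z + (-12) = 0 => z = 3
f(2,-2,3) = 3*(2)^2 + 1*(-2)^2 + 2*(3)^2 + -12*(2) + 4*(-2) + -12*(3) + 25 = -9
Hessian is diagonal with entries 6, 2, 4 > 0, confirmed minimum.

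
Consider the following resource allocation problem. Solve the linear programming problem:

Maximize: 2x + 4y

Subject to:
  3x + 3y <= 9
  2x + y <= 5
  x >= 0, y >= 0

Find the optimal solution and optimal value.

Feasible vertices: (0, 0), (0, 3), (2, 1), (5/2, 0)
Objective 2x + 4y at each:
  (0, 0): 0
  (0, 3): 12
  (2, 1): 8
  (5/2, 0): 5
Maximum is 12 at (0, 3).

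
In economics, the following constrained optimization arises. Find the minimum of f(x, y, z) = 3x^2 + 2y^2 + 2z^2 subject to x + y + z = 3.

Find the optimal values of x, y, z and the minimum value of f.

Using Lagrange multipliers on f = 3x^2 + 2y^2 + 2z^2 with constraint x + y + z = 3:
Conditions: 2*3*x = lambda, 2*2*y = lambda, 2*2*z = lambda
So x = lambda/6, y = lambda/4, z = lambda/4
Substituting into constraint: lambda * (2/3) = 3
lambda = 9/2
x = 3/4, y = 9/8, z = 9/8
Minimum value = 27/4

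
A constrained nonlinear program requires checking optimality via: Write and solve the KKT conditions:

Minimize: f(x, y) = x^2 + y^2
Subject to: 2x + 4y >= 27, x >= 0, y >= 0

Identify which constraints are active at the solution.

KKT conditions for min x^2 + y^2 s.t. 2x + 4y >= 27, x >= 0, y >= 0:
Stationarity: 2x = mu*2 + mu_x, 2y = mu*4 + mu_y, with mu, mu_x, mu_y >= 0
Complementary slackness: mu*(2x + 4y - 27) = 0, mu_x*x = 0, mu_y*y = 0
(0, 0) is infeasible (2*0 + 4*0 < 27), so if mu = 0 stationarity would force x = mu_x/2 >= 0, y = mu_y/2 >= 0 with mu_x*x = mu_y*y = 0, i.e. x = y = 0: contradiction. Hence mu > 0 and 2x + 4y = 27 is active.
Try x > 0, y > 0 (so mu_x = mu_y = 0): x = 2*mu/2, y = 4*mu/2
Substitute: 2*(2*mu/2) + 4*(4*mu/2) = 27
  mu*20/2 = 27 => mu = 27/10
x* = 27/10 > 0, y* = 27/5 > 0, consistent with mu_x = mu_y = 0.
f is convex and the constraints are linear, so this KKT point is the global minimum.
f* = 729/20
Active constraints: 2x + 4y >= 27 (holds with equality, mu = 27/10 > 0); x >= 0 and y >= 0 are inactive (mu_x = mu_y = 0).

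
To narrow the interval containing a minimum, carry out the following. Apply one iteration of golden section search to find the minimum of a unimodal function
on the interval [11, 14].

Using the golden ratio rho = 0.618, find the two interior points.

Golden section search on [11, 14].
Golden ratio rho = 0.618 (approx).
Interior points:
  x_1 = 11 + (1-0.618)*3 = 12.1460
  x_2 = 11 + 0.618*3 = 12.8540
Compare f(x_1) and f(x_2) to determine which subinterval to keep.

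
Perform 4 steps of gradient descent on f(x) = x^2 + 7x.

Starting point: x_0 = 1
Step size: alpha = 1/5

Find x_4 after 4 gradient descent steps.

f(x) = x^2 + 7x, f'(x) = 2x + (7)
Step 1: f'(1) = 9, x_1 = 1 - 1/5 * 9 = -4/5
Step 2: f'(-4/5) = 27/5, x_2 = -4/5 - 1/5 * 27/5 = -47/25
Step 3: f'(-47/25) = 81/25, x_3 = -47/25 - 1/5 * 81/25 = -316/125
Step 4: f'(-316/125) = 243/125, x_4 = -316/125 - 1/5 * 243/125 = -1823/625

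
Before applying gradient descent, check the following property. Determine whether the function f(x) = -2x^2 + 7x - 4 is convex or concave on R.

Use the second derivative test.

f(x) = -2x^2 + 7x - 4
f'(x) = -4x + 7
f''(x) = -4
Since f''(x) = -4 < 0 for all x, f is concave on R.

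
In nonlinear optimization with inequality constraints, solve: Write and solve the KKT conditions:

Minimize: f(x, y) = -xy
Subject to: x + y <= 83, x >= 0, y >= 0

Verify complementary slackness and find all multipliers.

Problem: min -xy s.t. x + y <= 83 (multiplier lambda), x >= 0 (mu_x), y >= 0 (mu_y)
KKT stationarity: -y + lambda - mu_x = 0, -x + lambda - mu_y = 0, with lambda, mu_x, mu_y >= 0
Complementary slackness: lambda*(x + y - 83) = 0, mu_x*x = 0, mu_y*y = 0
If lambda = 0: y = -mu_x <= 0 and x = -mu_y <= 0 force x = y = 0 with f = 0; but x = y = 83/2 is feasible with f = -6889/4 < 0, so this is not the minimum. Hence lambda > 0 and x + y = 83.
Try x > 0, y > 0 (so mu_x = mu_y = 0): y = lambda, x = lambda => x = y = lambda
x + y = 83 => 2*lambda = 83 => lambda = 83/2
x* = y* = 83/2 > 0, consistent with mu_x = mu_y = 0.
(Any feasible point with x = 0 or y = 0 has f = 0 > -6889/4, so the minimum is not on those boundaries.)
min(-xy) = -6889/4 (i.e. max xy = 6889/4)
Multipliers: lambda = 83/2, mu_x = 0, mu_y = 0
Complementary slackness: lambda*(x + y - 83) = 83/2*(83/2 + 83/2 - 83) = 0, mu_x*x = 0*83/2 = 0, mu_y*y = 0*83/2 = 0. Satisfied.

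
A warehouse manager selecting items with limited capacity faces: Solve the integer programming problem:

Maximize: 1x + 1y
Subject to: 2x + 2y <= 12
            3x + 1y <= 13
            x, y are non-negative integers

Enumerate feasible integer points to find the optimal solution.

Constraint 1: 2x + 2y <= 12
Constraint 2: 3x + 1y <= 13
Feasible x range (need y >= 0): 0 <= x <= min(12/2, 13/3) => x in {0, ..., 4}.
Enumerate feasible integer points row by row (the coefficient of y is 1 > 0, so for each x the largest feasible y gives the best value):
  x = 0: y <= min((12 - 2*0)/2, (13 - 3*0)/1) => y in {0, ..., 6}; best 1*0 + 1*6 = 6
  x = 1: y <= min((12 - 2*1)/2, (13 - 3*1)/1) => y in {0, ..., 5}; best 1*1 + 1*5 = 6
  x = 2: y <= min((12 - 2*2)/2, (13 - 3*2)/1) => y in {0, ..., 4}; best 1*2 + 1*4 = 6
  x = 3: y <= min((12 - 2*3)/2, (13 - 3*3)/1) => y in {0, ..., 3}; best 1*3 + 1*3 = 6
  x = 4: y <= min((12 - 2*4)/2, (13 - 3*4)/1) => y in {0, ..., 1}; best 1*4 + 1*1 = 5
The maximum 1x + 1y = 6 is achieved at x = 0, y = 6.
(The same value 6 is also attained at (1, 5), (2, 4), (3, 3).)
Check: 2*0 + 2*6 = 12 <= 12 and 3*0 + 1*6 = 6 <= 13.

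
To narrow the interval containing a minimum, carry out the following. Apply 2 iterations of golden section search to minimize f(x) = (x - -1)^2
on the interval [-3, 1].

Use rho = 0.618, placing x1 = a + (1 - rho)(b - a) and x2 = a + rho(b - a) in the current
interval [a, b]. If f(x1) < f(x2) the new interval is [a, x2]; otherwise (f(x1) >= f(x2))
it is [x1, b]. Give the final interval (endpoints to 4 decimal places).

Golden section search for min of f(x) = (x - -1)^2 on [-3, 1].
Each step: x1 = a + (1 - rho)(b - a), x2 = a + rho(b - a); if f(x1) < f(x2) keep [a, x2], otherwise keep [x1, b].
Step 1: [-3.0000, 1.0000], x1=-1.4720 (f=0.2228), x2=-0.5280 (f=0.2228); f(x1) = f(x2) (tie, not '<') => keep [-1.4720, 1.0000]
Step 2: [-1.4720, 1.0000], x1=-0.5277 (f=0.2231), x2=0.0557 (f=1.1145); f(x1) < f(x2) => keep [-1.4720, 0.0557]
Final interval: [-1.4720, 0.0557]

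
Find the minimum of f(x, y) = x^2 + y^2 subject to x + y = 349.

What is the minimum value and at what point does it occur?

Substitute y = 349 - x into f(x,y) = x^2 + y^2:
g(x) = x^2 + (349 - x)^2 = 2x^2 - 698x + 121801
g'(x) = 4x - 698 = 0  =>  x = 349/2
y = 349 - 349/2 = 349/2
Minimum value = (349/2)^2 + (349/2)^2 = 121801/2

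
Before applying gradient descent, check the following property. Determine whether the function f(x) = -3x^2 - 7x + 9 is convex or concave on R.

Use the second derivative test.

f(x) = -3x^2 - 7x + 9
f'(x) = -6x - 7
f''(x) = -6
Since f''(x) = -6 < 0 for all x, f is concave on R.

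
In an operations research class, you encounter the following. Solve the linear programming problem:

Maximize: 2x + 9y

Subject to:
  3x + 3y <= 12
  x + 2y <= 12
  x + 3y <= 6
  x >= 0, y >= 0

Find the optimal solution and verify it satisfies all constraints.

Feasible vertices: (0, 0), (0, 2), (3, 1), (4, 0)
Objective 2x + 9y at each vertex:
  (0, 0): 0
  (0, 2): 18
  (3, 1): 15
  (4, 0): 8
Maximum is 18 at (0, 2).
Verify constraints at (x, y) = (0, 2):
  3*0 + 3*2 = 6 <= 12
  1*0 + 2*2 = 4 <= 12
  1*0 + 3*2 = 6 <= 6 (active)
  x = 0 >= 0, y = 2 >= 0. All constraints satisfied.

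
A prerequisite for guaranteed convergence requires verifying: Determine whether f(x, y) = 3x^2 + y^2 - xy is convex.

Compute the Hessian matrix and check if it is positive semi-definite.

f(x,y) = 3x^2 + y^2 - xy
Hessian H = [[6, -1], [-1, 2]]
trace(H) = 8, det(H) = 11
Eigenvalues: (8 +/- sqrt(20)) / 2 = 6.236, 1.764
Since both eigenvalues > 0, f is convex.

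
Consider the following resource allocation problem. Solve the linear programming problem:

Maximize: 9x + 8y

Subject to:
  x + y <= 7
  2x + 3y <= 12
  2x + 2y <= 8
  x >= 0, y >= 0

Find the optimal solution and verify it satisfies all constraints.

Feasible vertices: (0, 0), (0, 4), (4, 0)
Objective 9x + 8y at each vertex:
  (0, 0): 0
  (0, 4): 32
  (4, 0): 36
Maximum is 36 at (4, 0).
Verify constraints at (x, y) = (4, 0):
  1*4 + 1*0 = 4 <= 7
  2*4 + 3*0 = 8 <= 12
  2*4 + 2*0 = 8 <= 8 (active)
  x = 4 >= 0, y = 0 >= 0. All constraints satisfied.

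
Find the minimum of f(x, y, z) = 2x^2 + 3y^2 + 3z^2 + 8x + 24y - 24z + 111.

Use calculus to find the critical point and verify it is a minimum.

f(x,y,z) = 2x^2 + 3y^2 + 3z^2 + 8x + 24y - 24z + 111
df/dx = 4x + (8) = 0 => x = -2
df/dy = 6y + (24) = 0 => y = -4
df/dz = 6z + (-24) = 0 => z = 4
f(-2,-4,4) = 2*(-2)^2 + 3*(-4)^2 + 3*(4)^2 + 8*(-2) + 24*(-4) + -24*(4) + 111 = 7
Hessian is diagonal with entries 4, 6, 6 > 0, confirmed minimum.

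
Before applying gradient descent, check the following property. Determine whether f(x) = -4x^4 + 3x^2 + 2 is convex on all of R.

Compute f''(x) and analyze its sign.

f(x) = -4x^4 + 3x^2 + 2
f'(x) = -16x^3 + 6x
f''(x) = -48x^2 + 6
f''(x) = -48x^2 + 6 -> -inf as |x| -> inf
Therefore, f is not globally convex on R.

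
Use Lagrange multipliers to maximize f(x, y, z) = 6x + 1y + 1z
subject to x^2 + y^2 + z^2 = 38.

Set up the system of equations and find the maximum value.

Lagrange conditions: 6 = 2*lambda*x, 1 = 2*lambda*y, 1 = 2*lambda*z
So x:6 = y:1 = z:1, i.e. x = 6t, y = 1t, z = 1t
Constraint: t^2*(6^2 + 1^2 + 1^2) = 38
  t^2 * 38 = 38  =>  t = sqrt(1)
Maximum = 6*6t + 1*1t + 1*1t = 38*sqrt(1) = 38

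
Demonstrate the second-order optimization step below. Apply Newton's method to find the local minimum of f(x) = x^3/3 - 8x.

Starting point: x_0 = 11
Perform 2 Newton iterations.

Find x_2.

f(x) = x^3/3 - 8x
f'(x) = x^2 - 8, f''(x) = 2x
Newton update: x_{n+1} = x_n - (x_n^2 - 8)/(2*x_n)
Step 1: x_0 = 11, f'=113, f''=22, x_1 = 129/22
Step 2: x_1 = 129/22, f'=12769/484, f''=129/11, x_2 = 20513/5676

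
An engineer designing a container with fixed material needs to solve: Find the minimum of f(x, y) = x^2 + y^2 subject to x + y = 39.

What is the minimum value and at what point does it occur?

Substitute y = 39 - x into f(x,y) = x^2 + y^2:
g(x) = x^2 + (39 - x)^2 = 2x^2 - 78x + 1521
g'(x) = 4x - 78 = 0  =>  x = 39/2
y = 39 - 39/2 = 39/2
Minimum value = (39/2)^2 + (39/2)^2 = 1521/2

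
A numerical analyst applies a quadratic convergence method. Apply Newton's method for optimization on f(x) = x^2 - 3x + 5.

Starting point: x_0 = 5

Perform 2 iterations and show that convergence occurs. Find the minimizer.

f(x) = x^2 - 3x + 5, f'(x) = 2x + (-3), f''(x) = 2
Step 1: f'(5) = 7, x_1 = 5 - 7/2 = 3/2
Step 2: f'(3/2) = 0, x_2 = 3/2 (converged)
Newton's method converges in 1 step for quadratics.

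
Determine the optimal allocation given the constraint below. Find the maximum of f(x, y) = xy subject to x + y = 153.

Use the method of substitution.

Substitute y = 153 - x into f(x,y) = xy:
g(x) = x(153 - x) = 153x - x^2
g'(x) = 153 - 2x = 0  =>  x = 153/2
y = 153 - 153/2 = 153/2
Maximum value = (153/2) * (153/2) = 23409/4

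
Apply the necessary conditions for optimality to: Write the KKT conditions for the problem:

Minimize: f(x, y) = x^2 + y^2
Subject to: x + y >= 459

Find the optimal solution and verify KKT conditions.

KKT conditions for min x^2 + y^2 s.t. x + y >= 459:
Stationarity: 2x = mu, 2y = mu
So x = y = mu/2.
Complementary slackness: mu*(x + y - 459) = 0
Primal feasibility: x + y >= 459; dual feasibility: mu >= 0
If mu = 0 then x = y = 0, but 0 + 0 < 459 is infeasible, so the constraint is active.
Constraint active: x + y = 2*(mu/2) = 459 => mu = 459
x = y = 459/2, f = 210681/2
Verify: stationarity 2*(459/2) = 459 = mu; primal 459/2 + 459/2 = 459 >= 459; dual mu = 459 >= 0; complementary slackness 459*(459 - 459) = 0. All KKT conditions hold.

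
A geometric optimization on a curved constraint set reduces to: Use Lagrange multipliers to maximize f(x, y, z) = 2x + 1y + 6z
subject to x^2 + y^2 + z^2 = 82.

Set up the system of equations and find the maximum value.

Lagrange conditions: 2 = 2*lambda*x, 1 = 2*lambda*y, 6 = 2*lambda*z
So x:2 = y:1 = z:6, i.e. x = 2t, y = 1t, z = 6t
Constraint: t^2*(2^2 + 1^2 + 6^2) = 82
  t^2 * 41 = 82  =>  t = sqrt(2)
Maximum = 2*2t + 1*1t + 6*6t = 41*sqrt(2) = sqrt(3362)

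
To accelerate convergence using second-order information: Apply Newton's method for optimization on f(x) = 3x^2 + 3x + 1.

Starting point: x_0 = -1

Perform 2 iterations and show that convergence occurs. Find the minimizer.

f(x) = 3x^2 + 3x + 1, f'(x) = 6x + (3), f''(x) = 6
Step 1: f'(-1) = -3, x_1 = -1 - -3/6 = -1/2
Step 2: f'(-1/2) = 0, x_2 = -1/2 (converged)
Newton's method converges in 1 step for quadratics.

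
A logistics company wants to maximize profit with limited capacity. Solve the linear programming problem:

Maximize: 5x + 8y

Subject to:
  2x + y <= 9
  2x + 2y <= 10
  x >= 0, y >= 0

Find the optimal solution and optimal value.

Feasible vertices: (0, 0), (0, 5), (4, 1), (9/2, 0)
Objective 5x + 8y at each:
  (0, 0): 0
  (0, 5): 40
  (4, 1): 28
  (9/2, 0): 45/2
Maximum is 40 at (0, 5).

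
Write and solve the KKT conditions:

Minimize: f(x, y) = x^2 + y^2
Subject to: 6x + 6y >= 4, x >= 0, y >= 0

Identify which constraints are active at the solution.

KKT conditions for min x^2 + y^2 s.t. 6x + 6y >= 4, x >= 0, y >= 0:
Stationarity: 2x = mu*6 + mu_x, 2y = mu*6 + mu_y, with mu, mu_x, mu_y >= 0
Complementary slackness: mu*(6x + 6y - 4) = 0, mu_x*x = 0, mu_y*y = 0
(0, 0) is infeasible (6*0 + 6*0 < 4), so if mu = 0 stationarity would force x = mu_x/2 >= 0, y = mu_y/2 >= 0 with mu_x*x = mu_y*y = 0, i.e. x = y = 0: contradiction. Hence mu > 0 and 6x + 6y = 4 is active.
Try x > 0, y > 0 (so mu_x = mu_y = 0): x = 6*mu/2, y = 6*mu/2
Substitute: 6*(6*mu/2) + 6*(6*mu/2) = 4
  mu*72/2 = 4 => mu = 1/9
x* = 1/3 > 0, y* = 1/3 > 0, consistent with mu_x = mu_y = 0.
f is convex and the constraints are linear, so this KKT point is the global minimum.
f* = 2/9
Active constraints: 6x + 6y >= 4 (holds with equality, mu = 1/9 > 0); x >= 0 and y >= 0 are inactive (mu_x = mu_y = 0).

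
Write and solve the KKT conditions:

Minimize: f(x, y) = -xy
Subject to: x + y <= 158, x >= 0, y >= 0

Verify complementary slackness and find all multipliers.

Problem: min -xy s.t. x + y <= 158 (multiplier lambda), x >= 0 (mu_x), y >= 0 (mu_y)
KKT stationarity: -y + lambda - mu_x = 0, -x + lambda - mu_y = 0, with lambda, mu_x, mu_y >= 0
Complementary slackness: lambda*(x + y - 158) = 0, mu_x*x = 0, mu_y*y = 0
If lambda = 0: y = -mu_x <= 0 and x = -mu_y <= 0 force x = y = 0 with f = 0; but x = y = 79 is feasible with f = -6241 < 0, so this is not the minimum. Hence lambda > 0 and x + y = 158.
Try x > 0, y > 0 (so mu_x = mu_y = 0): y = lambda, x = lambda => x = y = lambda
x + y = 158 => 2*lambda = 158 => lambda = 79
x* = y* = 79 > 0, consistent with mu_x = mu_y = 0.
(Any feasible point with x = 0 or y = 0 has f = 0 > -6241, so the minimum is not on those boundaries.)
min(-xy) = -6241 (i.e. max xy = 6241)
Multipliers: lambda = 79, mu_x = 0, mu_y = 0
Complementary slackness: lambda*(x + y - 158) = 79*(79 + 79 - 158) = 0, mu_x*x = 0*79 = 0, mu_y*y = 0*79 = 0. Satisfied.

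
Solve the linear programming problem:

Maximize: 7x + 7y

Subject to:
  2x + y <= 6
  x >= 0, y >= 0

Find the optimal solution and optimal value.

The feasible region has vertices at [(0, 0), (3, 0), (0, 6)].
Checking objective 7x + 7y at each vertex:
  (0, 0): 7*0 + 7*0 = 0
  (3, 0): 7*3 + 7*0 = 21
  (0, 6): 7*0 + 7*6 = 42
Maximum is 42 at (0, 6).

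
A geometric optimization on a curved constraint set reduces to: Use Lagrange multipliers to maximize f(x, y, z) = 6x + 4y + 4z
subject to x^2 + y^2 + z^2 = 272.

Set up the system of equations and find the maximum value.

Lagrange conditions: 6 = 2*lambda*x, 4 = 2*lambda*y, 4 = 2*lambda*z
So x:6 = y:4 = z:4, i.e. x = 6t, y = 4t, z = 4t
Constraint: t^2*(6^2 + 4^2 + 4^2) = 272
  t^2 * 68 = 272  =>  t = sqrt(4)
Maximum = 6*6t + 4*4t + 4*4t = 68*sqrt(4) = 136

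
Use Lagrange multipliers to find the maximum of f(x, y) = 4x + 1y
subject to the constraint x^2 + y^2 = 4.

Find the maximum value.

Set up Lagrange conditions: grad f = lambda * grad g
  4 = 2*lambda*x
  1 = 2*lambda*y
From these: x/y = 4/1, so x = 4t, y = 1t for some t.
Substitute into constraint: (4t)^2 + (1t)^2 = 4
  t^2 * 17 = 4
  t = sqrt(4/17)
Maximum = 4*x + 1*y = (4^2 + 1^2)*t = 17 * sqrt(4/17) = sqrt(68)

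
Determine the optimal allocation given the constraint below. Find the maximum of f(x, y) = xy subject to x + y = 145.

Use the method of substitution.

Substitute y = 145 - x into f(x,y) = xy:
g(x) = x(145 - x) = 145x - x^2
g'(x) = 145 - 2x = 0  =>  x = 145/2
y = 145 - 145/2 = 145/2
Maximum value = (145/2) * (145/2) = 21025/4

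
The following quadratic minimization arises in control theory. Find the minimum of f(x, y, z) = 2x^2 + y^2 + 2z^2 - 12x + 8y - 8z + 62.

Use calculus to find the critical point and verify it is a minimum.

f(x,y,z) = 2x^2 + y^2 + 2z^2 - 12x + 8y - 8z + 62
df/dx = 4x + (-12) = 0 => x = 3
df/dy = 2y + (8) = 0 => y = -4
df/dz = 4z + (-8) = 0 => z = 2
f(3,-4,2) = 2*(3)^2 + 1*(-4)^2 + 2*(2)^2 + -12*(3) + 8*(-4) + -8*(2) + 62 = 20
Hessian is diagonal with entries 4, 2, 4 > 0, confirmed minimum.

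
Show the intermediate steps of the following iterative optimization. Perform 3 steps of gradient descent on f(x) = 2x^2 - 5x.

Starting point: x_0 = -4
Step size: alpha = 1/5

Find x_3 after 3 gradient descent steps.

f(x) = 2x^2 - 5x, f'(x) = 4x + (-5)
Step 1: f'(-4) = -21, x_1 = -4 - 1/5 * -21 = 1/5
Step 2: f'(1/5) = -21/5, x_2 = 1/5 - 1/5 * -21/5 = 26/25
Step 3: f'(26/25) = -21/25, x_3 = 26/25 - 1/5 * -21/25 = 151/125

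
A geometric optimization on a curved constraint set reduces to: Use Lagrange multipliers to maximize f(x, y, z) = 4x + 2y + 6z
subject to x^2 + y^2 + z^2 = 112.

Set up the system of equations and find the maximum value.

Lagrange conditions: 4 = 2*lambda*x, 2 = 2*lambda*y, 6 = 2*lambda*z
So x:4 = y:2 = z:6, i.e. x = 4t, y = 2t, z = 6t
Constraint: t^2*(4^2 + 2^2 + 6^2) = 112
  t^2 * 56 = 112  =>  t = sqrt(2)
Maximum = 4*4t + 2*2t + 6*6t = 56*sqrt(2) = sqrt(6272)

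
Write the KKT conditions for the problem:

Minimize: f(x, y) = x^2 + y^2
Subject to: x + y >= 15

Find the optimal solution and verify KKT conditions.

KKT conditions for min x^2 + y^2 s.t. x + y >= 15:
Stationarity: 2x = mu, 2y = mu
So x = y = mu/2.
Complementary slackness: mu*(x + y - 15) = 0
Primal feasibility: x + y >= 15; dual feasibility: mu >= 0
If mu = 0 then x = y = 0, but 0 + 0 < 15 is infeasible, so the constraint is active.
Constraint active: x + y = 2*(mu/2) = 15 => mu = 15
x = y = 15/2, f = 225/2
Verify: stationarity 2*(15/2) = 15 = mu; primal 15/2 + 15/2 = 15 >= 15; dual mu = 15 >= 0; complementary slackness 15*(15 - 15) = 0. All KKT conditions hold.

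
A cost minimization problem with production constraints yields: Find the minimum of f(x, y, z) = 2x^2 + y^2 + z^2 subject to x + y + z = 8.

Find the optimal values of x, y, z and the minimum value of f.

Using Lagrange multipliers on f = 2x^2 + y^2 + z^2 with constraint x + y + z = 8:
Conditions: 2*2*x = lambda, 2*1*y = lambda, 2*1*z = lambda
So x = lambda/4, y = lambda/2, z = lambda/2
Substituting into constraint: lambda * (5/4) = 8
lambda = 32/5
x = 8/5, y = 16/5, z = 16/5
Minimum value = 128/5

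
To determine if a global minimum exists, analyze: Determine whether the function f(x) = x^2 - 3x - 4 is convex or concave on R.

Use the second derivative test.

f(x) = x^2 - 3x - 4
f'(x) = 2x - 3
f''(x) = 2
Since f''(x) = 2 > 0 for all x, f is convex on R.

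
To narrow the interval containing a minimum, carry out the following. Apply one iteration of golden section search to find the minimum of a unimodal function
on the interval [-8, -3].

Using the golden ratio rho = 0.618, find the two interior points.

Golden section search on [-8, -3].
Golden ratio rho = 0.618 (approx).
Interior points:
  x_1 = -8 + (1-0.618)*5 = -6.0900
  x_2 = -8 + 0.618*5 = -4.9100
Compare f(x_1) and f(x_2) to determine which subinterval to keep.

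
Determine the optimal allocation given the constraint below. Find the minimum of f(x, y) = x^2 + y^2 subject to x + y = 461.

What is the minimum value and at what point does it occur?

Substitute y = 461 - x into f(x,y) = x^2 + y^2:
g(x) = x^2 + (461 - x)^2 = 2x^2 - 922x + 212521
g'(x) = 4x - 922 = 0  =>  x = 461/2
y = 461 - 461/2 = 461/2
Minimum value = (461/2)^2 + (461/2)^2 = 212521/2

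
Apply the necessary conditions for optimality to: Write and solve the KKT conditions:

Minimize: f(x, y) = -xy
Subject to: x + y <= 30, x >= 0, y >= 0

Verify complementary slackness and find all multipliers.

Problem: min -xy s.t. x + y <= 30 (multiplier lambda), x >= 0 (mu_x), y >= 0 (mu_y)
KKT stationarity: -y + lambda - mu_x = 0, -x + lambda - mu_y = 0, with lambda, mu_x, mu_y >= 0
Complementary slackness: lambda*(x + y - 30) = 0, mu_x*x = 0, mu_y*y = 0
If lambda = 0: y = -mu_x <= 0 and x = -mu_y <= 0 force x = y = 0 with f = 0; but x = y = 15 is feasible with f = -225 < 0, so this is not the minimum. Hence lambda > 0 and x + y = 30.
Try x > 0, y > 0 (so mu_x = mu_y = 0): y = lambda, x = lambda => x = y = lambda
x + y = 30 => 2*lambda = 30 => lambda = 15
x* = y* = 15 > 0, consistent with mu_x = mu_y = 0.
(Any feasible point with x = 0 or y = 0 has f = 0 > -225, so the minimum is not on those boundaries.)
min(-xy) = -225 (i.e. max xy = 225)
Multipliers: lambda = 15, mu_x = 0, mu_y = 0
Complementary slackness: lambda*(x + y - 30) = 15*(15 + 15 - 30) = 0, mu_x*x = 0*15 = 0, mu_y*y = 0*15 = 0. Satisfied.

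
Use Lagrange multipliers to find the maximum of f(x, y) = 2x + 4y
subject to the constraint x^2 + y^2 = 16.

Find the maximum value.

Set up Lagrange conditions: grad f = lambda * grad g
  2 = 2*lambda*x
  4 = 2*lambda*y
From these: x/y = 2/4, so x = 2t, y = 4t for some t.
Substitute into constraint: (2t)^2 + (4t)^2 = 16
  t^2 * 20 = 16
  t = sqrt(16/20)
Maximum = 2*x + 4*y = (2^2 + 4^2)*t = 20 * sqrt(16/20) = sqrt(320)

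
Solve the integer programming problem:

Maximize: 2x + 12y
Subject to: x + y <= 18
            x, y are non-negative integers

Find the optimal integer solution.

Objective: 2x + 12y, constraint: x + y <= 18
Coefficient of y is 12 > coefficient of x is 2, so allocate the entire budget to y.
Optimal: x = 0, y = 18, value = 216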